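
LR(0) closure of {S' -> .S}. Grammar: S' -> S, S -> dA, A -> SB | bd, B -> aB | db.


Start: S' -> .S
For each item with dot before a nonterminal B, add B -> .γ for every B-production
Closure: [S' -> .S, S -> .dA]


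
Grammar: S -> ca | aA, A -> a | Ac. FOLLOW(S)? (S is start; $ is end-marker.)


$ ∈ FOLLOW(S). For each A -> αBβ: add FIRST(β)\{ε} to FOLLOW(B); if β nullable, add FOLLOW(A).
FOLLOW(S) = {$}


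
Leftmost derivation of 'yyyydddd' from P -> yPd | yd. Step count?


Derivation: P => yPd => yyPdd => yyyPddd => yyyydddd
Steps: 4


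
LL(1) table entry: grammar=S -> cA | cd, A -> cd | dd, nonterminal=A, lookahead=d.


For [A, d]: 'd' ∈ FIRST(dd)
Entry: A -> dd


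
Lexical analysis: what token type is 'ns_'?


Pattern: letter/underscore followed by alphanumerics, not a keyword
Type: IDENTIFIER


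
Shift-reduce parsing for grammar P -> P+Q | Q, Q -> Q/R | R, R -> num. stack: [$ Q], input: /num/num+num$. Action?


shift '/' to continue Q -> Q/R
Action: shift


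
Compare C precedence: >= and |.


'>=' is relational (level 7); '|' is bitwise OR (level 3)
Higher level binds tighter
'>=' has higher precedence than '|'


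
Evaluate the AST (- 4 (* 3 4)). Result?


Evaluate inner: (* 3 4) = 12
Evaluate root: (- 4 12) = -8
Result: -8


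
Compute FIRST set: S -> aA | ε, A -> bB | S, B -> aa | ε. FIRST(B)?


Per alternative of B: FIRST(aa) = {a}; FIRST(ε) = {ε}
FIRST(B) = {a, ε}


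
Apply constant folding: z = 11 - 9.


11 - 9 = 2 at compile time
Optimized: z = 2


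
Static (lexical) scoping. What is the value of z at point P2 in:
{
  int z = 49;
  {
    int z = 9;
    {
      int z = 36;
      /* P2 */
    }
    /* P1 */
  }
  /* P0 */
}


z declared in the same block as P2
z = 36


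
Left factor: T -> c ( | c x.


Common prefix: 'c'
Factored: T -> c T', T' -> ( | x


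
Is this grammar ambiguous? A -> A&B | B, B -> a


precedence layered via separate nonterminal B: deterministic
Unambiguous


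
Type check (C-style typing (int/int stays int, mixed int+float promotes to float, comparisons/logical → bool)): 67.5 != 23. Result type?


Operand types: float != int
Rule: comparison yields bool
Result type: bool


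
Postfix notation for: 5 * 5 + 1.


Left to right (same or higher precedence on left)
Postfix: 5 5 * 1 +


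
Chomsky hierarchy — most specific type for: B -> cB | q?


Right-linear: every RHS is a terminal or a terminal followed by one nonterminal
Classification: Type 3 (Regular)


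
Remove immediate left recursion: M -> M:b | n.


Left-recursive alternatives: M:b; non-recursive: n
Introduce M': M -> nM', M' -> :bM' | ε


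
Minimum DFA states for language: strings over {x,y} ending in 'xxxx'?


Track the longest suffix of input matching a prefix of 'xxxx': 5 classes (prefixes of length 0..4)
Minimal DFA: 5 states


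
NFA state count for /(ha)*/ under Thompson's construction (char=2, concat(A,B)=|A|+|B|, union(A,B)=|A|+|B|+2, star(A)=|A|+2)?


Syntax tree has 2 char leaf(s), 0 union(s), 1 star(s)
chars contribute 2×2 = 4; each union adds +2; each star adds +2
Total: 4 + 0 + 2 = 6 states


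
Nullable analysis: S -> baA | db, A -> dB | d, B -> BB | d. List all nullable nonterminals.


A nonterminal is nullable iff some alternative derives ε (directly, or every symbol in it is nullable)
Nullable: {}


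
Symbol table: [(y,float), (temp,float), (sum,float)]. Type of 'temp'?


Lookup 'temp' → type float


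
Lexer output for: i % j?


Scan left to right, longest-match per lexeme
Tokens: ID(i), OP(%), ID(j)


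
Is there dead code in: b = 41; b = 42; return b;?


first assignment to b is overwritten before any read
Dead: 'b = 41'


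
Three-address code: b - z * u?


Break into single-operator statements:
t1 = z * u
t2 = b - t1


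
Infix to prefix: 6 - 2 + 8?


left-to-right (same/higher precedence on left): tree is (+ (- 6 2) 8)
Prefix: + - 6 2 8


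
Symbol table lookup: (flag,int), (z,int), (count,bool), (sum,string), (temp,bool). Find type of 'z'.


Lookup 'z' → type int


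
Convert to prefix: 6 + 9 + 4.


left-to-right (same/higher precedence on left): tree is (+ (+ 6 9) 4)
Prefix: + + 6 9 4


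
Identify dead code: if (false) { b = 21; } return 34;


condition is constant false, so the whole block is unreachable
Dead: 'if (false) { b = 21; }'


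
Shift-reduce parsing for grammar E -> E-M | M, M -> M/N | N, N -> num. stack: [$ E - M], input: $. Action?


handle 'E-M' on top; lookahead ∈ FOLLOW(E) = {-, $}
Action: reduce (E -> E-M)


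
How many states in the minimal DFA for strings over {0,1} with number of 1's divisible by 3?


Track (count of 1) mod 3: states 0..2, accept at 0
Minimal DFA: 3 states


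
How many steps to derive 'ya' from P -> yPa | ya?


Derivation: P => ya
Steps: 1


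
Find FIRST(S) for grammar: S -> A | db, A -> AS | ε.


Per alternative of S: FIRST(A) = {d, ε}; FIRST(db) = {d}
FIRST(S) = {d, ε}


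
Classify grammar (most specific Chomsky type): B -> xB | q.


Right-linear: every RHS is a terminal or a terminal followed by one nonterminal
Classification: Type 3 (Regular)


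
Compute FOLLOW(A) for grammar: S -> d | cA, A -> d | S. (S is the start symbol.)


$ ∈ FOLLOW(S). For each A -> αBβ: add FIRST(β)\{ε} to FOLLOW(B); if β nullable, add FOLLOW(A).
FOLLOW(A) = {$}


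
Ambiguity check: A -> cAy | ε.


balanced c^n…y^n: each string has a unique parse
Unambiguous


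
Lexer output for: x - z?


Scan left to right, longest-match per lexeme
Tokens: ID(x), OP(-), ID(z)


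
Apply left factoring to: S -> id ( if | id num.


Common prefix: 'id'
Factored: S -> id S', S' -> ( if | num


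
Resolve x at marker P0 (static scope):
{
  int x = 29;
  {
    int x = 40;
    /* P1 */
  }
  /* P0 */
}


x declared in the same block as P0
x = 29


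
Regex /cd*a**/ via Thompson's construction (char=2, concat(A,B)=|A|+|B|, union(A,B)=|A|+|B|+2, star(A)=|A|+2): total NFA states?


Syntax tree has 3 char leaf(s), 0 union(s), 3 star(s)
chars contribute 3×2 = 6; each union adds +2; each star adds +2
Total: 6 + 0 + 6 = 12 states


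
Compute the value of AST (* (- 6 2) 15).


Evaluate inner: (- 6 2) = 4
Evaluate root: (* 4 15) = 60
Result: 60


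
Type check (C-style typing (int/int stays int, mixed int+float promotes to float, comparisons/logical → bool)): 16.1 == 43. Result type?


Operand types: float == int
Rule: comparison yields bool
Result type: bool


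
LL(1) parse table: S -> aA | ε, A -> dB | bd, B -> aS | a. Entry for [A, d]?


For [A, d]: 'd' ∈ FIRST(dB)
Entry: A -> dB


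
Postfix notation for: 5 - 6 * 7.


* has higher precedence, evaluate 6*7 first
Postfix: 5 6 7 * -


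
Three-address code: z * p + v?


Break into single-operator statements:
t1 = z * p
t2 = t1 + v


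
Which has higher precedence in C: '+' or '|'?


'+' is additive (level 9); '|' is bitwise OR (level 3)
Higher level binds tighter
'+' has higher precedence than '|'


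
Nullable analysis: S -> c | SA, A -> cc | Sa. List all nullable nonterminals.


A nonterminal is nullable iff some alternative derives ε (directly, or every symbol in it is nullable)
Nullable: {}


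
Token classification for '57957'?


Pattern: digits only
Type: INTEGER_LITERAL


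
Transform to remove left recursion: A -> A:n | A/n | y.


Left-recursive alternatives: A:n, A/n; non-recursive: y
Introduce A': A -> yA', A' -> :nA' | /nA' | ε


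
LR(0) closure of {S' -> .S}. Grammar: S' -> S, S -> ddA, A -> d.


Start: S' -> .S
For each item with dot before a nonterminal B, add B -> .γ for every B-production
Closure: [S' -> .S, S -> .ddA]


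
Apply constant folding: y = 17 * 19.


17 * 19 = 323 at compile time
Optimized: y = 323


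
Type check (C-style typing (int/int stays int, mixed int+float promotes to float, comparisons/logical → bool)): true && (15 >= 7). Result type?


Operand types: bool && bool
Rule: logical operators take bool operands and yield bool
Result type: bool


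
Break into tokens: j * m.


Scan left to right, longest-match per lexeme
Tokens: ID(j), OP(*), ID(m)


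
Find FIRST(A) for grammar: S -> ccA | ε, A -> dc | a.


Per alternative of A: FIRST(dc) = {d}; FIRST(a) = {a}
FIRST(A) = {a, d}


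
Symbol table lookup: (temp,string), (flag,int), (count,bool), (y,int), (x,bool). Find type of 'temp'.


Lookup 'temp' → type string


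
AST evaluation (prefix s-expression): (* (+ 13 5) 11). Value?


Evaluate inner: (+ 13 5) = 18
Evaluate root: (* 18 11) = 198
Result: 198


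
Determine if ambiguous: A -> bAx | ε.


balanced b^n…x^n: each string has a unique parse
Unambiguous


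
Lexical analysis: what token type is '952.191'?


Pattern: digits with a decimal point
Type: FLOAT_LITERAL


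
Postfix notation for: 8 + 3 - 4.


Left to right (same or higher precedence on left)
Postfix: 8 3 + 4 -


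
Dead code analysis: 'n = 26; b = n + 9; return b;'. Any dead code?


n is read by b's definition; b is returned
No dead code


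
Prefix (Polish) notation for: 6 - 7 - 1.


left-to-right (same/higher precedence on left): tree is (- (- 6 7) 1)
Prefix: - - 6 7 1


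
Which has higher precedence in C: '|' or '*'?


'*' is multiplicative (level 10); '|' is bitwise OR (level 3)
Higher level binds tighter
'*' has higher precedence than '|'


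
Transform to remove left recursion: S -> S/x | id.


Left-recursive alternatives: S/x; non-recursive: id
Introduce S': S -> idS', S' -> /xS' | ε


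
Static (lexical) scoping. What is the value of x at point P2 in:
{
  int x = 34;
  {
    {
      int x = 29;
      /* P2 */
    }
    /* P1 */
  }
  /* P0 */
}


x declared in the same block as P2
x = 29


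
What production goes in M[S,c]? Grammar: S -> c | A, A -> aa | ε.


For [S, c]: 'c' ∈ FIRST(c)
Entry: S -> c


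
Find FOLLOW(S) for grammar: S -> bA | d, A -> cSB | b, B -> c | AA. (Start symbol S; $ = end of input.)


$ ∈ FOLLOW(S). For each A -> αBβ: add FIRST(β)\{ε} to FOLLOW(B); if β nullable, add FOLLOW(A).
FOLLOW(S) = {$, b, c}


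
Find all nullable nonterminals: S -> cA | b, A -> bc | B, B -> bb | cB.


A nonterminal is nullable iff some alternative derives ε (directly, or every symbol in it is nullable)
Nullable: {}


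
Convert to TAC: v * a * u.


Break into single-operator statements:
t1 = v * a
t2 = t1 * u


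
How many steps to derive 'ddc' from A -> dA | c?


Derivation: A => dA => ddA => ddc
Steps: 3


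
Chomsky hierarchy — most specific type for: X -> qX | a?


Right-linear: every RHS is a terminal or a terminal followed by one nonterminal
Classification: Type 3 (Regular)


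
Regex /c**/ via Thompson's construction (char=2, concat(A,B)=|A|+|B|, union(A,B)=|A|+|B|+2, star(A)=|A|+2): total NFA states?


Syntax tree has 1 char leaf(s), 0 union(s), 2 star(s)
chars contribute 1×2 = 2; each union adds +2; each star adds +2
Total: 2 + 0 + 4 = 6 states


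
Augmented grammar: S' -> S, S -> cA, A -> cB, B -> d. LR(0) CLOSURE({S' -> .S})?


Start: S' -> .S
For each item with dot before a nonterminal B, add B -> .γ for every B-production
Closure: [S' -> .S, S -> .cA]


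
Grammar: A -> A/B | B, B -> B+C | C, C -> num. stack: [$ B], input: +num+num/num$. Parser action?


shift '+' to continue B -> B+C
Action: shift


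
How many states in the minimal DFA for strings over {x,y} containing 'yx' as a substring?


KMP-style automaton: 2 progress states + 1 absorbing accept = 3
Minimal DFA: 3 states


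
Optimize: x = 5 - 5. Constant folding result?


5 - 5 = 0 at compile time
Optimized: x = 0


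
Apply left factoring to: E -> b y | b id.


Common prefix: 'b'
Factored: E -> b E', E' -> y | id


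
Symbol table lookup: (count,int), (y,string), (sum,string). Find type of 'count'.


Lookup 'count' → type int


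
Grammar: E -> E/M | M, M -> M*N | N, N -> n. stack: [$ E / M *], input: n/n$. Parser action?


no handle; shift 'n'
Action: shift


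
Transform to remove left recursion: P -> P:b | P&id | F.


Left-recursive alternatives: P:b, P&id; non-recursive: F
Introduce P': P -> FP', P' -> :bP' | &idP' | ε


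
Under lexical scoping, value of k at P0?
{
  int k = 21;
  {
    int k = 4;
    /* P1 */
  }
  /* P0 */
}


k declared in the same block as P0
k = 21


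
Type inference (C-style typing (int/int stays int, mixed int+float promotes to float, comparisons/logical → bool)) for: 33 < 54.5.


Operand types: int < float
Rule: comparison yields bool
Result type: bool


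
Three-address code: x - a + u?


Break into single-operator statements:
t1 = x - a
t2 = t1 + u


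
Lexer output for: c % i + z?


Scan left to right, longest-match per lexeme
Tokens: ID(c), OP(%), ID(i), OP(+), ID(z)


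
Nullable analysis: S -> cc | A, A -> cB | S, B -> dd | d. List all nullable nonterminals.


A nonterminal is nullable iff some alternative derives ε (directly, or every symbol in it is nullable)
Nullable: {}


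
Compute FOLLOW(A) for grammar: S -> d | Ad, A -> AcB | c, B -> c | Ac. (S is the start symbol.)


$ ∈ FOLLOW(S). For each A -> αBβ: add FIRST(β)\{ε} to FOLLOW(B); if β nullable, add FOLLOW(A).
FOLLOW(A) = {c, d}


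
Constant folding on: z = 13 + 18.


13 + 18 = 31 at compile time
Optimized: z = 31


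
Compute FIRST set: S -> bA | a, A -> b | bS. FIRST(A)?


Per alternative of A: FIRST(b) = {b}; FIRST(bS) = {b}
FIRST(A) = {b}


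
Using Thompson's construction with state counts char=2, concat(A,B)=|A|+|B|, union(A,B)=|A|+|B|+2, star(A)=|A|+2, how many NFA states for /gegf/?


Syntax tree has 4 char leaf(s), 0 union(s), 0 star(s)
chars contribute 4×2 = 8; each union adds +2; each star adds +2
Total: 8 + 0 + 0 = 8 states


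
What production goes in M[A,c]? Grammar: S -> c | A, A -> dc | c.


For [A, c]: 'c' ∈ FIRST(c)
Entry: A -> c


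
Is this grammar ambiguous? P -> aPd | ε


balanced a^n…d^n: each string has a unique parse
Unambiguous


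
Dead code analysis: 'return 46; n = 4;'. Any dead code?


statement follows a return and is unreachable
Dead: 'n = 4'


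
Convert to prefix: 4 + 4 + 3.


left-to-right (same/higher precedence on left): tree is (+ (+ 4 4) 3)
Prefix: + + 4 4 3


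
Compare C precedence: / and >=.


'/' is multiplicative (level 10); '>=' is relational (level 7)
Higher level binds tighter
'/' has higher precedence than '>='


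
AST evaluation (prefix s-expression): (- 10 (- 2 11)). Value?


Evaluate inner: (- 2 11) = -9
Evaluate root: (- 10 -9) = 19
Result: 19


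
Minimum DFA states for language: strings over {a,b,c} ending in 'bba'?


Track the longest suffix of input matching a prefix of 'bba': 4 classes (prefixes of length 0..3)
Minimal DFA: 4 states


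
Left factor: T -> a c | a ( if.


Common prefix: 'a'
Factored: T -> a T', T' -> c | ( if


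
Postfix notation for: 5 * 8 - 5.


Left to right (same or higher precedence on left)
Postfix: 5 8 * 5 -


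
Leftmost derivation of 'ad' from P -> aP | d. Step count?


Derivation: P => aP => ad
Steps: 2


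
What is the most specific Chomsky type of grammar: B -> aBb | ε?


Single nonterminal LHS, but a^n b^n is not regular
Classification: Type 2 (Context-Free)


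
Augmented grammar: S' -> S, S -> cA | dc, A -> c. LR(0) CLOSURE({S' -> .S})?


Start: S' -> .S
For each item with dot before a nonterminal B, add B -> .γ for every B-production
Closure: [S' -> .S, S -> .cA, S -> .dc]


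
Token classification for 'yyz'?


Pattern: letter/underscore followed by alphanumerics, not a keyword
Type: IDENTIFIER


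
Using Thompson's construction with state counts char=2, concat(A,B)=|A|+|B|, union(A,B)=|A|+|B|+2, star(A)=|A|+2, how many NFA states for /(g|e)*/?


Syntax tree has 2 char leaf(s), 1 union(s), 1 star(s)
chars contribute 2×2 = 4; each union adds +2; each star adds +2
Total: 4 + 2 + 2 = 8 states


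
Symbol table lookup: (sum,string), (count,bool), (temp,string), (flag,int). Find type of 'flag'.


Lookup 'flag' → type int


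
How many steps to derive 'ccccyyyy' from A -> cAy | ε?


Derivation: A => cAy => ccAyy => cccAyyy => ccccAyyyy => ccccyyyy
Steps: 5


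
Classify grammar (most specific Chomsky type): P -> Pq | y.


Left-linear: every RHS is a terminal or one nonterminal followed by a terminal
Classification: Type 3 (Regular)


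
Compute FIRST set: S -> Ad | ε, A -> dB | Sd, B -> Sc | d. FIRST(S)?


Per alternative of S: FIRST(Ad) = {d}; FIRST(ε) = {ε}
FIRST(S) = {d, ε}


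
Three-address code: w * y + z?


Break into single-operator statements:
t1 = w * y
t2 = t1 + z


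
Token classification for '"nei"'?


Pattern: double-quoted sequence
Type: STRING_LITERAL


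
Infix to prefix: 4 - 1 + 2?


left-to-right (same/higher precedence on left): tree is (+ (- 4 1) 2)
Prefix: + - 4 1 2


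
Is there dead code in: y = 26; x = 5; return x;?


y is assigned but never read
Dead: 'y = 26'


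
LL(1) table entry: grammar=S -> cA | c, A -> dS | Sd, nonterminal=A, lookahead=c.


For [A, c]: 'c' ∈ FIRST(Sd)
Entry: A -> Sd


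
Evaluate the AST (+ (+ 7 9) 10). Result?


Evaluate inner: (+ 7 9) = 16
Evaluate root: (+ 16 10) = 26
Result: 26


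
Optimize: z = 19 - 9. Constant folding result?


19 - 9 = 10 at compile time
Optimized: z = 10


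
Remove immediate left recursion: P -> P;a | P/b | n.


Left-recursive alternatives: P;a, P/b; non-recursive: n
Introduce P': P -> nP', P' -> ;aP' | /bP' | ε


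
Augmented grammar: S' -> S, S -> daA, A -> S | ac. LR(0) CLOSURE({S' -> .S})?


Start: S' -> .S
For each item with dot before a nonterminal B, add B -> .γ for every B-production
Closure: [S' -> .S, S -> .daA]


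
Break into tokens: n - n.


Scan left to right, longest-match per lexeme
Tokens: ID(n), OP(-), ID(n)


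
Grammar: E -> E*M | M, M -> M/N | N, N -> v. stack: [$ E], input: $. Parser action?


start symbol E on stack, input exhausted
Action: accept


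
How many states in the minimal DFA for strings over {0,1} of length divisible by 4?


Track length mod 4: states 0..3, accept at 0
Minimal DFA: 4 states


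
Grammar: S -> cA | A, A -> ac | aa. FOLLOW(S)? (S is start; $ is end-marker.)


$ ∈ FOLLOW(S). For each A -> αBβ: add FIRST(β)\{ε} to FOLLOW(B); if β nullable, add FOLLOW(A).
FOLLOW(S) = {$}


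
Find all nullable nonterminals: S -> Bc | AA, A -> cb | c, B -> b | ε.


A nonterminal is nullable iff some alternative derives ε (directly, or every symbol in it is nullable)
Nullable: {B}


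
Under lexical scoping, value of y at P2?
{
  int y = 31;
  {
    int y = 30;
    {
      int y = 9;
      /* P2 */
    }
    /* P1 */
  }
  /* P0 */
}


y declared in the same block as P2
y = 9


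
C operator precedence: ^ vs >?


'>' is relational (level 7); '^' is bitwise XOR (level 4)
Higher level binds tighter
'>' has higher precedence than '^'


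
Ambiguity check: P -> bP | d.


right-linear, alternatives start with distinct terminals 'b' vs 'd': unique leftmost derivation
Unambiguous


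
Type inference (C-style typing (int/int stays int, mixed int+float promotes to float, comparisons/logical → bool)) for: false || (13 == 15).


Operand types: bool || bool
Rule: logical operators take bool operands and yield bool
Result type: bool


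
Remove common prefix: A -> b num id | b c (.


Common prefix: 'b'
Factored: A -> b A', A' -> num id | c (


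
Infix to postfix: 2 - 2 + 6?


Left to right (same or higher precedence on left)
Postfix: 2 2 - 6 +


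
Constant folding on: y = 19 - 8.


19 - 8 = 11 at compile time
Optimized: y = 11


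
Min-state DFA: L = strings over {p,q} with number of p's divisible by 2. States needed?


Track (count of p) mod 2: states 0..1, accept at 0
Minimal DFA: 2 states


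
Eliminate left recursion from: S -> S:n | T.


Left-recursive alternatives: S:n; non-recursive: T
Introduce S': S -> TS', S' -> :nS' | ε


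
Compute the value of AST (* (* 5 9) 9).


Evaluate inner: (* 5 9) = 45
Evaluate root: (* 45 9) = 405
Result: 405


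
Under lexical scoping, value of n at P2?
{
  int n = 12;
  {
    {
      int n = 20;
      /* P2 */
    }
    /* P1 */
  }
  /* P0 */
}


n declared in the same block as P2
n = 20


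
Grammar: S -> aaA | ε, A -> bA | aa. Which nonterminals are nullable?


A nonterminal is nullable iff some alternative derives ε (directly, or every symbol in it is nullable)
Nullable: {S}


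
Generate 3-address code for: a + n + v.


Break into single-operator statements:
t1 = a + n
t2 = t1 + v


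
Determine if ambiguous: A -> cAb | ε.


balanced c^n…b^n: each string has a unique parse
Unambiguous


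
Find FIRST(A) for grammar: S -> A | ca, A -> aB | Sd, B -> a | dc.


Per alternative of A: FIRST(aB) = {a}; FIRST(Sd) = {a, c}
FIRST(A) = {a, c}


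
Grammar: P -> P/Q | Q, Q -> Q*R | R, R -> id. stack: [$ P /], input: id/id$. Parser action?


no handle ('P/' is not any RHS); shift 'id'
Action: shift


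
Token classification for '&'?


Pattern: operator symbol
Type: OPERATOR


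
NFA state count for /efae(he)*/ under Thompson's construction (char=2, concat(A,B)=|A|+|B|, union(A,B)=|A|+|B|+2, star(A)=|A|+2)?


Syntax tree has 6 char leaf(s), 0 union(s), 1 star(s)
chars contribute 6×2 = 12; each union adds +2; each star adds +2
Total: 12 + 0 + 2 = 14 states


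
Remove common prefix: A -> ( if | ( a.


Common prefix: '('
Factored: A -> ( A', A' -> if | a


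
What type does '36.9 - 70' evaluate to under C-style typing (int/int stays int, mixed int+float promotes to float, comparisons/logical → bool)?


Operand types: float - int
Rule: mixed int/float promotes to float; int/int stays int
Result type: float


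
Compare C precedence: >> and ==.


'>>' is shift (level 8); '==' is equality (level 6)
Higher level binds tighter
'>>' has higher precedence than '=='


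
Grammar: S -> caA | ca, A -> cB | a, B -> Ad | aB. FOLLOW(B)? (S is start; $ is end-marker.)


$ ∈ FOLLOW(S). For each A -> αBβ: add FIRST(β)\{ε} to FOLLOW(B); if β nullable, add FOLLOW(A).
FOLLOW(B) = {$, d}


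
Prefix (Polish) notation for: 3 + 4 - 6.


left-to-right (same/higher precedence on left): tree is (- (+ 3 4) 6)
Prefix: - + 3 4 6


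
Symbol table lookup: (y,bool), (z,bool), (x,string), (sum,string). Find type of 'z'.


Lookup 'z' → type bool


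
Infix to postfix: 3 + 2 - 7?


Left to right (same or higher precedence on left)
Postfix: 3 2 + 7 -


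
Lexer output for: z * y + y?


Scan left to right, longest-match per lexeme
Tokens: ID(z), OP(*), ID(y), OP(+), ID(y)


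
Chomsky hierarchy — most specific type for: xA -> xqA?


LHS has context (more than one symbol) and |LHS| ≤ |RHS|
Classification: Type 1 (Context-Sensitive)


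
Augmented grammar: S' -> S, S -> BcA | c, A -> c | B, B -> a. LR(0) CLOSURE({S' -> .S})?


Start: S' -> .S
For each item with dot before a nonterminal B, add B -> .γ for every B-production
Closure: [S' -> .S, S -> .BcA, S -> .c, B -> .a]


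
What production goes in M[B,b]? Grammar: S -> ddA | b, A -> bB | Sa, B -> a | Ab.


For [B, b]: 'b' ∈ FIRST(Ab)
Entry: B -> Ab


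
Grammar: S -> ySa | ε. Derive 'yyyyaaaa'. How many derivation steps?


Derivation: S => ySa => yySaa => yyySaaa => yyyySaaaa => yyyyaaaa
Steps: 5


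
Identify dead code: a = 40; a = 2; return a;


first assignment to a is overwritten before any read
Dead: 'a = 40'


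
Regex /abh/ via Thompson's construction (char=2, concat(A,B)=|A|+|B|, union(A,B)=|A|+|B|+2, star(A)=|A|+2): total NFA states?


Syntax tree has 3 char leaf(s), 0 union(s), 0 star(s)
chars contribute 3×2 = 6; each union adds +2; each star adds +2
Total: 6 + 0 + 0 = 6 states


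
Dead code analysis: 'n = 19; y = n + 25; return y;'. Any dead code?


n is read by y's definition; y is returned
No dead code


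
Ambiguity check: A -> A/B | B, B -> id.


precedence layered via separate nonterminal B: deterministic
Unambiguous


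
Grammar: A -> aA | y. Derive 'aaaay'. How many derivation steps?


Derivation: A => aA => aaA => aaaA => aaaaA => aaaay
Steps: 5


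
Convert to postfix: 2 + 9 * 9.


* has higher precedence, evaluate 9*9 first
Postfix: 2 9 9 * +


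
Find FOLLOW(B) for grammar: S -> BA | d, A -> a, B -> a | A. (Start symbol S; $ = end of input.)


$ ∈ FOLLOW(S). For each A -> αBβ: add FIRST(β)\{ε} to FOLLOW(B); if β nullable, add FOLLOW(A).
FOLLOW(B) = {a}


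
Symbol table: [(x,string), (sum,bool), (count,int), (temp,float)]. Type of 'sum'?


Lookup 'sum' → type bool


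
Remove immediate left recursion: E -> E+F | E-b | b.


Left-recursive alternatives: E+F, E-b; non-recursive: b
Introduce E': E -> bE', E' -> +FE' | -bE' | ε


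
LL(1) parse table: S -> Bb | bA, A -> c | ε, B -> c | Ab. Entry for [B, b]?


For [B, b]: 'b' ∈ FIRST(Ab)
Entry: B -> Ab


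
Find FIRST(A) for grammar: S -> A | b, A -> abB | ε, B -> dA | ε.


Per alternative of A: FIRST(abB) = {a}; FIRST(ε) = {ε}
FIRST(A) = {a, ε}


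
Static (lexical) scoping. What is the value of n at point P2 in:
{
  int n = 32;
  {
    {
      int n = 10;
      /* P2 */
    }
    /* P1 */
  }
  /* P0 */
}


n declared in the same block as P2
n = 10


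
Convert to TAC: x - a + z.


Break into single-operator statements:
t1 = x - a
t2 = t1 + z


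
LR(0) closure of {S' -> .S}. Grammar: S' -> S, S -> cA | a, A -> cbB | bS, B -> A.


Start: S' -> .S
For each item with dot before a nonterminal B, add B -> .γ for every B-production
Closure: [S' -> .S, S -> .cA, S -> .a]


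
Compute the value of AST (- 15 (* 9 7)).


Evaluate inner: (* 9 7) = 63
Evaluate root: (- 15 63) = -48
Result: -48


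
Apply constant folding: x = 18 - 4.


18 - 4 = 14 at compile time
Optimized: x = 14


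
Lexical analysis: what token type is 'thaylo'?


Pattern: letter/underscore followed by alphanumerics, not a keyword
Type: IDENTIFIER


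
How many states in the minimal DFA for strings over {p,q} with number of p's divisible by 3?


Track (count of p) mod 3: states 0..2, accept at 0
Minimal DFA: 3 states


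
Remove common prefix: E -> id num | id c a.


Common prefix: 'id'
Factored: E -> id E', E' -> num | c a


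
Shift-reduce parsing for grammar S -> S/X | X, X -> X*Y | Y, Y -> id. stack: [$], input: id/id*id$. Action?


no handle on stack; shift 'id'
Action: shift


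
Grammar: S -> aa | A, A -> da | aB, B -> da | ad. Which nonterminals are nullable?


A nonterminal is nullable iff some alternative derives ε (directly, or every symbol in it is nullable)
Nullable: {}


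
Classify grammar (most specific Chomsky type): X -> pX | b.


Right-linear: every RHS is a terminal or a terminal followed by one nonterminal
Classification: Type 3 (Regular)


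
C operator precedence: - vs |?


'-' is additive (level 9); '|' is bitwise OR (level 3)
Higher level binds tighter
'-' has higher precedence than '|'


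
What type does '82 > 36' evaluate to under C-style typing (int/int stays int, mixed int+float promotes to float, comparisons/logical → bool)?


Operand types: int > int
Rule: comparison yields bool
Result type: bool


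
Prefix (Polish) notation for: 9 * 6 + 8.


left-to-right (same/higher precedence on left): tree is (+ (* 9 6) 8)
Prefix: + * 9 6 8


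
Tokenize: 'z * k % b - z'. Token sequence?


Scan left to right, longest-match per lexeme
Tokens: ID(z), OP(*), ID(k), OP(%), ID(b), OP(-), ID(z)


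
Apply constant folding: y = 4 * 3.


4 * 3 = 12 at compile time
Optimized: y = 12


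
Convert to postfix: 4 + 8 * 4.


* has higher precedence, evaluate 8*4 first
Postfix: 4 8 4 * +


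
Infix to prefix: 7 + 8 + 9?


left-to-right (same/higher precedence on left): tree is (+ (+ 7 8) 9)
Prefix: + + 7 8 9


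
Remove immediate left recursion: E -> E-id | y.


Left-recursive alternatives: E-id; non-recursive: y
Introduce E': E -> yE', E' -> -idE' | ε


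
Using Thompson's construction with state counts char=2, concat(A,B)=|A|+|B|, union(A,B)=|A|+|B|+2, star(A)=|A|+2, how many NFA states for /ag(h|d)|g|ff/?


Syntax tree has 7 char leaf(s), 3 union(s), 0 star(s)
chars contribute 7×2 = 14; each union adds +2; each star adds +2
Total: 14 + 6 + 0 = 20 states


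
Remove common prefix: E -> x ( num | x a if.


Common prefix: 'x'
Factored: E -> x E', E' -> ( num | a if


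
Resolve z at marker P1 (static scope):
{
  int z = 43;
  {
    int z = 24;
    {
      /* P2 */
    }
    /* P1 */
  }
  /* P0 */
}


z declared in the same block as P1
z = 24


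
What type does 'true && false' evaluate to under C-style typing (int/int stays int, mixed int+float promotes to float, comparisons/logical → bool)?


Operand types: bool && bool
Rule: logical operators take bool operands and yield bool
Result type: bool


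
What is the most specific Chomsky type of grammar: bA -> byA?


LHS has context (more than one symbol) and |LHS| ≤ |RHS|
Classification: Type 1 (Context-Sensitive)


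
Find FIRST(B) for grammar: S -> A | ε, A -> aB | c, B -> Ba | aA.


Per alternative of B: FIRST(Ba) = {a}; FIRST(aA) = {a}
FIRST(B) = {a}


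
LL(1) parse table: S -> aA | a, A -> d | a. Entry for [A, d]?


For [A, d]: 'd' ∈ FIRST(d)
Entry: A -> d


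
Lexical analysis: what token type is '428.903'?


Pattern: digits with a decimal point
Type: FLOAT_LITERAL


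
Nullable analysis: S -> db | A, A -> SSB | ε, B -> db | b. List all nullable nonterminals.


A nonterminal is nullable iff some alternative derives ε (directly, or every symbol in it is nullable)
Nullable: {A, S}


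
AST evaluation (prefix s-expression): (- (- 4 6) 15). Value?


Evaluate inner: (- 4 6) = -2
Evaluate root: (- -2 15) = -17
Result: -17


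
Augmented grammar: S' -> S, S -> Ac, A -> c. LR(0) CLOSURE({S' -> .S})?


Start: S' -> .S
For each item with dot before a nonterminal B, add B -> .γ for every B-production
Closure: [S' -> .S, S -> .Ac, A -> .c]


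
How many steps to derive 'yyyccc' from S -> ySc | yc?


Derivation: S => ySc => yyScc => yyyccc
Steps: 3


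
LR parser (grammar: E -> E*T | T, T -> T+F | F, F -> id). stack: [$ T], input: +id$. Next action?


shift '+' to continue T -> T+F
Action: shift


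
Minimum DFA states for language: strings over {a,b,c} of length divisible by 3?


Track length mod 3: states 0..2, accept at 0
Minimal DFA: 3 states


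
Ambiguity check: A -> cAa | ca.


balanced c^n…a^n: each string has a unique parse
Unambiguous


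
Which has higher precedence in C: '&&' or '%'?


'%' is multiplicative (level 10); '&&' is logical AND (level 2)
Higher level binds tighter
'%' has higher precedence than '&&'


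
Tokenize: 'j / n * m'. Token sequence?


Scan left to right, longest-match per lexeme
Tokens: ID(j), OP(/), ID(n), OP(*), ID(m)


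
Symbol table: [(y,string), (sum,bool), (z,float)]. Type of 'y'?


Lookup 'y' → type string


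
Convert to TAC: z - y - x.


Break into single-operator statements:
t1 = z - y
t2 = t1 - x


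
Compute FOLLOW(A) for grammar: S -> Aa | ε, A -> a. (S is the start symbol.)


$ ∈ FOLLOW(S). For each A -> αBβ: add FIRST(β)\{ε} to FOLLOW(B); if β nullable, add FOLLOW(A).
FOLLOW(A) = {a}


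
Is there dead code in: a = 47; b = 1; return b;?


a is assigned but never read
Dead: 'a = 47'


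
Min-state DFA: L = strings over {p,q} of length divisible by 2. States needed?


Track length mod 2: states 0..1, accept at 0
Minimal DFA: 2 states


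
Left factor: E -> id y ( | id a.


Common prefix: 'id'
Factored: E -> id E', E' -> y ( | a


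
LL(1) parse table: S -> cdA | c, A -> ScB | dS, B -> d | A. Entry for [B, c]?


For [B, c]: 'c' ∈ FIRST(A)
Entry: B -> A


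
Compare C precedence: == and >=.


'>=' is relational (level 7); '==' is equality (level 6)
Higher level binds tighter
'>=' has higher precedence than '=='


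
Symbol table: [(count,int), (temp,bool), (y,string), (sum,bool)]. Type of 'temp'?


Lookup 'temp' → type bool


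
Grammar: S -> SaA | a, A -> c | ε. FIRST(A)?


Per alternative of A: FIRST(c) = {c}; FIRST(ε) = {ε}
FIRST(A) = {c, ε}


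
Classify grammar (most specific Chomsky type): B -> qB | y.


Right-linear: every RHS is a terminal or a terminal followed by one nonterminal
Classification: Type 3 (Regular)


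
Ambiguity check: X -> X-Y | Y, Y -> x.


precedence layered via separate nonterminal Y: deterministic
Unambiguous


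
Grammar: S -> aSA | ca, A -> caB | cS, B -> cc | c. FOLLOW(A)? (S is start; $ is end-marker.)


$ ∈ FOLLOW(S). For each A -> αBβ: add FIRST(β)\{ε} to FOLLOW(B); if β nullable, add FOLLOW(A).
FOLLOW(A) = {$, c}


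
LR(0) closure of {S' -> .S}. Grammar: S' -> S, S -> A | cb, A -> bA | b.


Start: S' -> .S
For each item with dot before a nonterminal B, add B -> .γ for every B-production
Closure: [S' -> .S, S -> .A, S -> .cb, A -> .bA, A -> .b]


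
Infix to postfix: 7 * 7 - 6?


Left to right (same or higher precedence on left)
Postfix: 7 7 * 6 -


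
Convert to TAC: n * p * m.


Break into single-operator statements:
t1 = n * p
t2 = t1 * m


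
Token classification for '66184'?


Pattern: digits only
Type: INTEGER_LITERAL


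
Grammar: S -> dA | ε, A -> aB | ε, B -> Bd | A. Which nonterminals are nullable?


A nonterminal is nullable iff some alternative derives ε (directly, or every symbol in it is nullable)
Nullable: {A, B, S}


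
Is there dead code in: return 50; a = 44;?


statement follows a return and is unreachable
Dead: 'a = 44'


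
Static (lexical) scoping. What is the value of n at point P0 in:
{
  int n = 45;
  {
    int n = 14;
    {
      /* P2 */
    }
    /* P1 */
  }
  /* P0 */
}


n declared in the same block as P0
n = 45


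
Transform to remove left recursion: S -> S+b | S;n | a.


Left-recursive alternatives: S+b, S;n; non-recursive: a
Introduce S': S -> aS', S' -> +bS' | ;nS' | ε


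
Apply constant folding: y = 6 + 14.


6 + 14 = 20 at compile time
Optimized: y = 20


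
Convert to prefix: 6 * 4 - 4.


left-to-right (same/higher precedence on left): tree is (- (* 6 4) 4)
Prefix: - * 6 4 4


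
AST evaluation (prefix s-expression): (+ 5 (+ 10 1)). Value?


Evaluate inner: (+ 10 1) = 11
Evaluate root: (+ 5 11) = 16
Result: 16


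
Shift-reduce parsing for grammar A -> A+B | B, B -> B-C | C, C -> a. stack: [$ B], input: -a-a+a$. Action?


shift '-' to continue B -> B-C
Action: shift


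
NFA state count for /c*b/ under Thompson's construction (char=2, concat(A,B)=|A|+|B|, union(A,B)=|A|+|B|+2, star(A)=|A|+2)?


Syntax tree has 2 char leaf(s), 0 union(s), 1 star(s)
chars contribute 2×2 = 4; each union adds +2; each star adds +2
Total: 4 + 0 + 2 = 6 states


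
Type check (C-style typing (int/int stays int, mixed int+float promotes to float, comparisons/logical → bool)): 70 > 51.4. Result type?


Operand types: int > float
Rule: comparison yields bool
Result type: bool


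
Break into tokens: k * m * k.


Scan left to right, longest-match per lexeme
Tokens: ID(k), OP(*), ID(m), OP(*), ID(k)


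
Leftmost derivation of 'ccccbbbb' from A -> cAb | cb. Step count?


Derivation: A => cAb => ccAbb => cccAbbb => ccccbbbb
Steps: 4


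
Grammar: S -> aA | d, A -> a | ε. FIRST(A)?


Per alternative of A: FIRST(a) = {a}; FIRST(ε) = {ε}
FIRST(A) = {a, ε}


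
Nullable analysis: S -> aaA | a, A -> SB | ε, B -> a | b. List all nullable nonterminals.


A nonterminal is nullable iff some alternative derives ε (directly, or every symbol in it is nullable)
Nullable: {A}


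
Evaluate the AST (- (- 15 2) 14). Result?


Evaluate inner: (- 15 2) = 13
Evaluate root: (- 13 14) = -1
Result: -1


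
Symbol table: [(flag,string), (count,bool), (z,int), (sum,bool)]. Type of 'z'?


Lookup 'z' → type int


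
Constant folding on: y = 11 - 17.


11 - 17 = -6 at compile time
Optimized: y = -6


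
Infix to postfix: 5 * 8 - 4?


Left to right (same or higher precedence on left)
Postfix: 5 8 * 4 -


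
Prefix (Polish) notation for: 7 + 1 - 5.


left-to-right (same/higher precedence on left): tree is (- (+ 7 1) 5)
Prefix: - + 7 1 5


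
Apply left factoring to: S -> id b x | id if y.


Common prefix: 'id'
Factored: S -> id S', S' -> b x | if y


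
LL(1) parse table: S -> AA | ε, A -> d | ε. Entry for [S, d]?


For [S, d]: 'd' ∈ FIRST(AA)
Entry: S -> AA


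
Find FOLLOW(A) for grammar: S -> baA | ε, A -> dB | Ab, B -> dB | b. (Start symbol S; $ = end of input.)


$ ∈ FOLLOW(S). For each A -> αBβ: add FIRST(β)\{ε} to FOLLOW(B); if β nullable, add FOLLOW(A).
FOLLOW(A) = {$, b}


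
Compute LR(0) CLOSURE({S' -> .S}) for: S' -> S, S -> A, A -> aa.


Start: S' -> .S
For each item with dot before a nonterminal B, add B -> .γ for every B-production
Closure: [S' -> .S, S -> .A, A -> .aa]


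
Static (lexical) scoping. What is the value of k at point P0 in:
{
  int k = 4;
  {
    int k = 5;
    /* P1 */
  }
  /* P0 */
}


k declared in the same block as P0
k = 4


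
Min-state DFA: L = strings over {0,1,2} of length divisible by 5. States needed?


Track length mod 5: states 0..4, accept at 0
Minimal DFA: 5 states


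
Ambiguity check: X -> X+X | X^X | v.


'v+v^v' has two parse trees (no precedence encoded between + and ^)
Ambiguous


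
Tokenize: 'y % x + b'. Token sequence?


Scan left to right, longest-match per lexeme
Tokens: ID(y), OP(%), ID(x), OP(+), ID(b)


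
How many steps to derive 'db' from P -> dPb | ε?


Derivation: P => dPb => db
Steps: 2


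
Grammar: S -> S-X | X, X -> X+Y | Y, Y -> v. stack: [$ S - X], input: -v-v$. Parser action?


handle 'S-X' on top; lookahead ∈ FOLLOW(S) = {-, $}
Action: reduce (S -> S-X)


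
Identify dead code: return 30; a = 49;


statement follows a return and is unreachable
Dead: 'a = 49'


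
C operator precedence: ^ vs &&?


'^' is bitwise XOR (level 4); '&&' is logical AND (level 2)
Higher level binds tighter
'^' has higher precedence than '&&'


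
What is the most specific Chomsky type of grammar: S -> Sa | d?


Left-linear: every RHS is a terminal or one nonterminal followed by a terminal
Classification: Type 3 (Regular)


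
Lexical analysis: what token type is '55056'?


Pattern: digits only
Type: INTEGER_LITERAL


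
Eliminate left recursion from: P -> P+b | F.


Left-recursive alternatives: P+b; non-recursive: F
Introduce P': P -> FP', P' -> +bP' | ε


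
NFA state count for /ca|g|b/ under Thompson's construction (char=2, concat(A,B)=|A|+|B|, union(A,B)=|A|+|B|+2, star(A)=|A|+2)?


Syntax tree has 4 char leaf(s), 2 union(s), 0 star(s)
chars contribute 4×2 = 8; each union adds +2; each star adds +2
Total: 8 + 4 + 0 = 12 states
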